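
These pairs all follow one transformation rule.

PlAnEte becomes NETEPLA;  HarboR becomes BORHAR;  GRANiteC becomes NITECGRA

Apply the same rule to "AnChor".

HORANC

Rule — move the first 3 characters to the end (rotate left by 3), then convert every letter to uppercase.
"AnChor" → "horAnC" → "HORANC".
(Check on "PlAnEte": → "nEtePlA" → "NETEPLA" ✓)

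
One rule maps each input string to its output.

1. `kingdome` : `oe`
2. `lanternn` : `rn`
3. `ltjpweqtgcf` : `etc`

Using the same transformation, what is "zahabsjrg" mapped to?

sr

In each case the input is transformed by: keep every other character starting from the second (positions 2nd, 4th, 6th, ...), then delete the first 2 characters.
"zahabsjrg" → "aasr" → "sr".
(Check on "ltjpweqtgcf": → "tpetc" → "etc" ✓)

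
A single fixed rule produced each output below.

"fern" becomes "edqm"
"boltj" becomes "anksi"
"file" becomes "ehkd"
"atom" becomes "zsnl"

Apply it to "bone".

Looking at the pairs, the operation is to shift every letter 1 place backward in the alphabet (wrapping around).
For "bone" the result is "anmd".

anmd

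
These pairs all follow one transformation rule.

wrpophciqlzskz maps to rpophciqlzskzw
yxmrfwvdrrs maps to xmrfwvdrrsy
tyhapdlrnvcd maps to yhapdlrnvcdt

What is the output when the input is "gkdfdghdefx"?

What's happening: move the first character to the end.
Applying that to "gkdfdghdefx" gives "kdfdghdefxg".

kdfdghdefxg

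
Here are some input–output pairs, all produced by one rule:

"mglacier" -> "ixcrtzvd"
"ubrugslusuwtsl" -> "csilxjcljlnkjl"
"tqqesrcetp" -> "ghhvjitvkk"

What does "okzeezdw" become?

Looking at the pairs, the operation is to swap the first and last characters, then shift every letter 9 places backward in the alphabet (wrapping around).
Applying both steps to "okzeezdw": "wkzeezdo", then "nbqvvquf".
(Check on "mglacier": → "rglaciem" → "ixcrtzvd" ✓)

nbqvvquf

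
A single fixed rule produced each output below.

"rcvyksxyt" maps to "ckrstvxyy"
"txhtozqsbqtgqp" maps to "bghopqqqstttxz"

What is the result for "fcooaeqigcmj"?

accefgijmooq

The rule is to sort the characters into alphabetical order.
On "fcooaeqigcmj" that produces "accefgijmooq".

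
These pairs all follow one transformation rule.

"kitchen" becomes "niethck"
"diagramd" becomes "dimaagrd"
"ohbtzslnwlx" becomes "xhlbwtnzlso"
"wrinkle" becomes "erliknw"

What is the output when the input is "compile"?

eolmipc

The pattern: take characters alternately from the front and the back (1st, last, 2nd, 2nd-last, ...), then move the first character to the end.
On "compile": the first step gives "ceolmip", and the second then gives "eolmipc".
(Check on "ohbtzslnwlx": → "oxhlbwtnzls" → "xhlbwtnzlso" ✓)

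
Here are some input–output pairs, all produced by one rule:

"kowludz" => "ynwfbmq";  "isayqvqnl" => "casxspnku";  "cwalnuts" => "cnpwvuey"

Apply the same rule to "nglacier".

Rule — shift every letter 2 places forward in the alphabet (wrapping around), then move the first 2 characters to the end (rotate left by 2).
On "nglacier": the first step gives "pincekgt", and the second then gives "ncekgtpi".
(Check on "kowludz": → "mqynwfb" → "ynwfbmq" ✓)

ncekgtpi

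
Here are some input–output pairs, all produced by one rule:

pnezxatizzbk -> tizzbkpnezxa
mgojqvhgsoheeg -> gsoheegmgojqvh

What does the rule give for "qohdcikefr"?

ikefrqohdc

The rule is to swap the front and back halves of the string.
For "qohdcikefr" the result is "ikefrqohdc".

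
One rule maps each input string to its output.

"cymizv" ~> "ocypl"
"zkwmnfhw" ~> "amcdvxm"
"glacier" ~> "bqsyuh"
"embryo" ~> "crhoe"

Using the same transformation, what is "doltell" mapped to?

The pattern: delete the first character, then shift every letter 10 places backward in the alphabet (wrapping around).
Doing the same to "doltell": "ebjubb".

ebjubb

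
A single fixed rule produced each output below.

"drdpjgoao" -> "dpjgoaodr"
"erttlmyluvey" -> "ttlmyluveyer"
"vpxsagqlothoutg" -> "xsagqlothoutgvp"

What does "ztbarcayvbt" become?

barcayvbtzt

Each output is the input with this applied: move the first 2 characters to the end (rotate left by 2).
For "ztbarcayvbt" the result is "barcayvbtzt".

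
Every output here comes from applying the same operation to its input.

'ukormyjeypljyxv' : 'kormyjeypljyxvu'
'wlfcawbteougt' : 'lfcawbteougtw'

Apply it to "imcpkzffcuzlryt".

What's happening: move the first character to the end.
Doing the same to "imcpkzffcuzlryt": "mcpkzffcuzlryti".

mcpkzffcuzlryti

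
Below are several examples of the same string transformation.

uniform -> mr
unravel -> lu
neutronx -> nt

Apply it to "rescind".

er

In each case the input is transformed by: sort the characters into alphabetical order, then keep one character in every 3, starting at position 3 (positions 3rd, 6th, 9th, ...).
On "rescind": the first step gives "cdeinrs", and the second then gives "er".
(Check on "uniform": → "fimnoru" → "mr" ✓)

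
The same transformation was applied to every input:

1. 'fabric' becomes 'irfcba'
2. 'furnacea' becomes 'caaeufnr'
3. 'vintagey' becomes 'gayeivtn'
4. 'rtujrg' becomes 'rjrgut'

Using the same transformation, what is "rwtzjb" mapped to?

The transformation: swap the front and back halves of the string, then swap each adjacent pair of characters (1↔2, 3↔4, ...).
For "rwtzjb", step one produces "zjbrwt"; step two turns that into "jzrbtw".
(Check on "rtujrg": → "jrgrtu" → "rjrgut" ✓)

jzrbtw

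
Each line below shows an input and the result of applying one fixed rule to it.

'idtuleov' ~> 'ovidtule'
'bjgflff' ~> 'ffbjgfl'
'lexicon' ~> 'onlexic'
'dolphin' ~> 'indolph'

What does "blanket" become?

etblank

In each case the input is transformed by: move the last 2 characters to the front (rotate right by 2).
So "blanket" becomes "etblank".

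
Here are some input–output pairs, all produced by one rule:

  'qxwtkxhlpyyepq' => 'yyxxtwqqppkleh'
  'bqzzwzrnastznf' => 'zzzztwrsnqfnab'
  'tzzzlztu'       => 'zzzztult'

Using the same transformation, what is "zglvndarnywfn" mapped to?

The rule is to sort the characters into reverse alphabetical order, then swap each adjacent pair of characters (1↔2, 3↔4, ...).
Applying both steps to "zglvndarnywfn": "zywvrnnnlgfda", then "yzvwnrnngldfa".

yzvwnrnngldfa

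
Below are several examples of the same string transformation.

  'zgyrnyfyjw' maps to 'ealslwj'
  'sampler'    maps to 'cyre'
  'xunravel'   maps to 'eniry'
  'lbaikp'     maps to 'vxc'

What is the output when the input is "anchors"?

What's happening: shift every letter 13 places forward in the alphabet (wrapping around) — i.e. ROT13, then delete the first 3 characters.
"anchors" → "napubef" → "ubef".

ubef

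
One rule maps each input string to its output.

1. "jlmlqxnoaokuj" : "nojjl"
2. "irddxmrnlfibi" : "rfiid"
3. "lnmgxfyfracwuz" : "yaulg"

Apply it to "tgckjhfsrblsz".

The pattern: keep one character in every 3, starting at position 1 (positions 1st, 4th, 7th, ...), then move the last 3 characters to the front (rotate right by 3).
Applying both steps to "tgckjhfsrblsz": "tkfbz", then "fbztk".
(Check on "irddxmrnlfibi": → "idrfi" → "rfiid" ✓)

fbztk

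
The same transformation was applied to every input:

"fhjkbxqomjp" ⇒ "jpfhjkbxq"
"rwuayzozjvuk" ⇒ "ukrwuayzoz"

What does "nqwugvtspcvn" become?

vnnqwugvts

In each case the input is transformed by: move the last 2 characters to the front (rotate right by 2), then delete the last 2 characters.
For "nqwugvtspcvn", step one produces "vnnqwugvtspc"; step two turns that into "vnnqwugvts".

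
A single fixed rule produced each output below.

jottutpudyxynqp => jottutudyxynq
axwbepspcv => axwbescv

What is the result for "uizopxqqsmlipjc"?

uizoxqqsmlijc

The pattern: remove every "p".
For "uizopxqqsmlipjc" the result is "uizoxqqsmlijc".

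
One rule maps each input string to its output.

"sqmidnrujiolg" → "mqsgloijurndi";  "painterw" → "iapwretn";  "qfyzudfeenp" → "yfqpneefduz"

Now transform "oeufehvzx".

ueoxzvhef

Each output is the input with this applied: move the first 3 characters to the end (rotate left by 3), then reverse the string.
For "oeufehvzx", step one produces "fehvzxoeu"; step two turns that into "ueoxzvhef".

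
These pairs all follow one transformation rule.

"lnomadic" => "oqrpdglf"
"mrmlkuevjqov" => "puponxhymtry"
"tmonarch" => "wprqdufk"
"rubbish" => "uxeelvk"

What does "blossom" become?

eorvvrp

What's happening: shift every letter 3 places forward in the alphabet (wrapping around).
For "blossom" the result is "eorvvrp".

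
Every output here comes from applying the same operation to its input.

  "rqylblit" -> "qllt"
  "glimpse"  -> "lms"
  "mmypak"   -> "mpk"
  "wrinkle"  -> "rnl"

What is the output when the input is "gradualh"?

rdah

The transformation: keep every other character starting from the second (positions 2nd, 4th, 6th, ...).
Doing the same to "gradualh": "rdah".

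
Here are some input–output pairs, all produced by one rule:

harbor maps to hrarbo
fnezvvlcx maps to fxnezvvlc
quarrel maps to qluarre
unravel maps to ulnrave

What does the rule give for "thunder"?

Each output is the input with this applied: swap the first and last characters, then move the last character to the front.
Starting from "thunder": after the first operation, "rhundet"; after the second, "trhunde".

trhunde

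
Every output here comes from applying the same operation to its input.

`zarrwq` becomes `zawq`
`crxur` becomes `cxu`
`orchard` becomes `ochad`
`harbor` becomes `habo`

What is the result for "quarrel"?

quael

Each output is the input with this applied: remove every "r".
Doing the same to "quarrel": "quael".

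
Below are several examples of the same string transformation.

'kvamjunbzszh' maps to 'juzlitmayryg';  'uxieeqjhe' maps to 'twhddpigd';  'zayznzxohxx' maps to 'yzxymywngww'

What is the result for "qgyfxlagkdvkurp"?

The pattern: shift every letter 1 place backward in the alphabet (wrapping around).
"qgyfxlagkdvkurp" → "pfxewkzfjcujtqo".

pfxewkzfjcujtqo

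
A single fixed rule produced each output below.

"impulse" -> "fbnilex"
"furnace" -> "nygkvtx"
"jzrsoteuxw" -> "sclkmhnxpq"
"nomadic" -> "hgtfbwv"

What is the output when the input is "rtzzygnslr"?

mksszrlgke

The pattern: shift every letter 7 places backward in the alphabet (wrapping around), then swap each adjacent pair of characters (1↔2, 3↔4, ...).
Starting from "rtzzygnslr": after the first operation, "kmssrzglek"; after the second, "mksszrlgke".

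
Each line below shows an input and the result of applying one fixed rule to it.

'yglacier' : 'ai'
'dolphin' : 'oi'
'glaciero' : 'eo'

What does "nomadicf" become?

oai

In each case the input is transformed by: keep every other character starting from the second (positions 2nd, 4th, 6th, ...), then keep only the vowels.
"nomadicf" → "oaif" → "oai".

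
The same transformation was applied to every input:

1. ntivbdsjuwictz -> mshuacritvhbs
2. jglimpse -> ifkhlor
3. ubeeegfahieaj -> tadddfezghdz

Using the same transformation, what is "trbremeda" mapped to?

sqaqdldc

In each case the input is transformed by: delete the last character, then shift every letter 1 place backward in the alphabet (wrapping around).
"trbremeda" → "trbremed" → "sqaqdldc".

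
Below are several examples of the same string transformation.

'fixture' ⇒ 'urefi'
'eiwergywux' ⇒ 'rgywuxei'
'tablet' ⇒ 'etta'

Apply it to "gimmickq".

In each case the input is transformed by: move the first 2 characters to the end (rotate left by 2), then delete the first 2 characters.
"gimmickq" → "ickqgi".

ickqgi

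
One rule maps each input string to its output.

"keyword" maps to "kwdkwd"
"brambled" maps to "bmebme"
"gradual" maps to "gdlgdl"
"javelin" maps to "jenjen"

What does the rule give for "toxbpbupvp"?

tbuptbup

What's happening: keep one character in every 3, starting at position 1 (positions 1st, 4th, 7th, ...), then write the whole string twice.
Applying both steps to "toxbpbupvp": "tbup", then "tbuptbup".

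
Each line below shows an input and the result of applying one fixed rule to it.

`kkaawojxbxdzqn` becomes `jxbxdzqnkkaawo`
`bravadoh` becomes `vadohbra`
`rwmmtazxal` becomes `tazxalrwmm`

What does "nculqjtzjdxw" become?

jtzjdxwnculq

The transformation: move the last character to the front, then swap the front and back halves of the string.
For "nculqjtzjdxw", step one produces "wnculqjtzjdx"; step two turns that into "jtzjdxwnculq".
(Check on "kkaawojxbxdzqn": → "nkkaawojxbxdzq" → "jxbxdzqnkkaawo" ✓)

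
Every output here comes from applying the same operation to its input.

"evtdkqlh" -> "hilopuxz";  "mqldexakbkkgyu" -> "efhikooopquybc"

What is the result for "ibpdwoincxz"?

fghmmrstabd

What's happening: sort the characters into alphabetical order, then shift every letter 4 places forward in the alphabet (wrapping around).
"ibpdwoincxz" → "fghmmrstabd".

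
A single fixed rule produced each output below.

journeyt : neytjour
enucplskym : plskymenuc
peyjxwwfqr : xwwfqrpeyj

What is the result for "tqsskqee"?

Looking at the pairs, the operation is to move the first character to the end, then move the first 3 characters to the end (rotate left by 3).
On "tqsskqee" that produces "kqeetqss".

kqeetqss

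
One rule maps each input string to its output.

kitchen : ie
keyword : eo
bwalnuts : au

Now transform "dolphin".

Each output is the input with this applied: keep only the vowels.
For "dolphin" the result is "oi".

oi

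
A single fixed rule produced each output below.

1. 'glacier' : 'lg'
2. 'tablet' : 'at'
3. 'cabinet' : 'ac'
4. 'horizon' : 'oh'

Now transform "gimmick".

ig

The transformation: swap each adjacent pair of characters (1↔2, 3↔4, ...), then keep only the first 2 characters.
On "gimmick": the first step gives "igmmcik", and the second then gives "ig".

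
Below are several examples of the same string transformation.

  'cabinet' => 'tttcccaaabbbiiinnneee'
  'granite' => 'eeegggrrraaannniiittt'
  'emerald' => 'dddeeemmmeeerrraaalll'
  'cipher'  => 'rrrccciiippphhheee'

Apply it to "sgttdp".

Each output is the input with this applied: move the last character to the front, then repeat every character 3 times.
Starting from "sgttdp": after the first operation, "psgttd"; after the second, "pppsssgggttttttddd".

pppsssgggttttttddd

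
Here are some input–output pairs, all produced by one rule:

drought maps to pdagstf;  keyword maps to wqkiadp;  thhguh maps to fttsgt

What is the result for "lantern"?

Each output is the input with this applied: shift every letter 12 places forward in the alphabet (wrapping around).
For "lantern" the result is "xmzfqdz".

xmzfqdz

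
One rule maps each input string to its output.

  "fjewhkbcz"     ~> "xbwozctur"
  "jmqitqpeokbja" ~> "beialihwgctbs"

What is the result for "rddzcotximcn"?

jvvruglpaeuf

Rule — shift every letter 8 places backward in the alphabet (wrapping around).
"rddzcotximcn" → "jvvruglpaeuf".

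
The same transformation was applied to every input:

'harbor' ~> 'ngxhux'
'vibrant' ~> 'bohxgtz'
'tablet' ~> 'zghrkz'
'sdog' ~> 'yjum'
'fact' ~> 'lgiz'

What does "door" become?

juux

The pattern: shift every letter 6 places forward in the alphabet (wrapping around).
For "door" the result is "juux".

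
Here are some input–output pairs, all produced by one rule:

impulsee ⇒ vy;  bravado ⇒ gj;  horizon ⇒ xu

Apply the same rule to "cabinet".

The pattern: keep one character in every 3, starting at position 3 (positions 3rd, 6th, 9th, ...), then shift every letter 6 places forward in the alphabet (wrapping around).
Applying both steps to "cabinet": "be", then "hk".

hk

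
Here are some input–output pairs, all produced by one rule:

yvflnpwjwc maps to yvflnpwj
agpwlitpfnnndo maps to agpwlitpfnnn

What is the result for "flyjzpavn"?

Rule — delete the last 2 characters.
For "flyjzpavn" the result is "flyjzpa".

flyjzpa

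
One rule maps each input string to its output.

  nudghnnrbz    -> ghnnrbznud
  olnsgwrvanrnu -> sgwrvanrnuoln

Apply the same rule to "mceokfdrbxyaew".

okfdrbxyaewmce

What's happening: move the first 3 characters to the end (rotate left by 3).
So "mceokfdrbxyaew" becomes "okfdrbxyaewmce".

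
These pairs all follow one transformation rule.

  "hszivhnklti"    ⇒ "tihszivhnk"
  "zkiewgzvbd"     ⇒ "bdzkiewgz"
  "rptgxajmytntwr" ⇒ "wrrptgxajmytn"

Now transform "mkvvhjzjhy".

hymkvvhjz

Looking at the pairs, the operation is to move the last 3 characters to the front (rotate right by 3), then delete the first character.
"mkvvhjzjhy" → "jhymkvvhjz" → "hymkvvhjz".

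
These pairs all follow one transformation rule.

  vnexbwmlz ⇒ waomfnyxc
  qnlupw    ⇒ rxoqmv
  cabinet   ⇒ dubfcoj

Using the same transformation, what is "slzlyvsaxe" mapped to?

tfmyabmtzw

In each case the input is transformed by: shift every letter 1 place forward in the alphabet (wrapping around), then take characters alternately from the front and the back (1st, last, 2nd, 2nd-last, ...).
"slzlyvsaxe" → "tmamzwtbyf" → "tfmyabmtzw".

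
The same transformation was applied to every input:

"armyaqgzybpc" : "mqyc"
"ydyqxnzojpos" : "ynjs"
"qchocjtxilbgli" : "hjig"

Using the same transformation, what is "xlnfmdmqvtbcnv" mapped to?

The transformation: keep one character in every 3, starting at position 3 (positions 3rd, 6th, 9th, ...).
"xlnfmdmqvtbcnv" → "ndvc".

ndvc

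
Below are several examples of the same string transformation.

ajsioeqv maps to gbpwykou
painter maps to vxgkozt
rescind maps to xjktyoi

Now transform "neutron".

Each output is the input with this applied: take characters alternately from the front and the back (1st, last, 2nd, 2nd-last, ...), then shift every letter 6 places forward in the alphabet (wrapping around).
For "neutron", step one produces "nneourt"; step two turns that into "ttkuaxz".

ttkuaxz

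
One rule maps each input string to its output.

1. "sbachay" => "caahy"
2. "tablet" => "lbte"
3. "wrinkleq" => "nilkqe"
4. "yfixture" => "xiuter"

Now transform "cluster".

Each output is the input with this applied: delete the first 2 characters, then swap each adjacent pair of characters (1↔2, 3↔4, ...).
Doing the same to "cluster": "suetr".
(Check on "sbachay": → "achay" → "caahy" ✓)

suetr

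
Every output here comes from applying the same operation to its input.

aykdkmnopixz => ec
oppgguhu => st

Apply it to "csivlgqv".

gw

Looking at the pairs, the operation is to shift every letter 4 places forward in the alphabet (wrapping around), then keep only the first 2 characters.
Starting from "csivlgqv": after the first operation, "gwmzpkuz"; after the second, "gw".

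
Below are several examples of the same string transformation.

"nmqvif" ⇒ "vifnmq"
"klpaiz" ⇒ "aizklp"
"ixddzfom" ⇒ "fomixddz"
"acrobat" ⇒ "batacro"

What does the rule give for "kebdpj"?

dpjkeb

Rule — move the last 3 characters to the front (rotate right by 3).
On "kebdpj" that produces "dpjkeb".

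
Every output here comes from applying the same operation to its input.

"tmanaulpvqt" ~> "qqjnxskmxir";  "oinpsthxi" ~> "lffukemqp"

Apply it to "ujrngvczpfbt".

rqgyockmdwsz

The pattern: shift every letter 3 places backward in the alphabet (wrapping around), then take characters alternately from the front and the back (1st, last, 2nd, 2nd-last, ...).
On "ujrngvczpfbt" that produces "rqgyockmdwsz".
(Check on "tmanaulpvqt": → "qjxkxrimsnq" → "qqjnxskmxir" ✓)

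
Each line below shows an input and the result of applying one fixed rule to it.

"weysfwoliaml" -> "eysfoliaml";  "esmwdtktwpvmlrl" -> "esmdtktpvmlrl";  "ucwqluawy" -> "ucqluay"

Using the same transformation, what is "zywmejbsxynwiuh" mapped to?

In each case the input is transformed by: remove every "w".
"zywmejbsxynwiuh" → "zymejbsxyniuh".

zymejbsxyniuh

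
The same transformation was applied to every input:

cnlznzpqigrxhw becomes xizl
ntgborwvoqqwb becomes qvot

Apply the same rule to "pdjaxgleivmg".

The rule is to reverse the string, then keep one character in every 3, starting at position 3 (positions 3rd, 6th, 9th, ...).
Starting from "pdjaxgleivmg": after the first operation, "gmvielgxajdp"; after the second, "vlap".

vlap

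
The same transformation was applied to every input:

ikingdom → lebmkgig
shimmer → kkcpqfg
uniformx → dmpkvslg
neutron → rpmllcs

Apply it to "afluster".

sqrcpydj

Looking at the pairs, the operation is to shift every letter 2 places backward in the alphabet (wrapping around), then move the first 3 characters to the end (rotate left by 3).
For "afluster", step one produces "ydjsqrcp"; step two turns that into "sqrcpydj".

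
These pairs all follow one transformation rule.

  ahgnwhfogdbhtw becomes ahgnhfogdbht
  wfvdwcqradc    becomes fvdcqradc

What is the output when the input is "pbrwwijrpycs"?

The pattern: remove every "w".
Applying that to "pbrwwijrpycs" gives "pbrijrpycs".

pbrijrpycs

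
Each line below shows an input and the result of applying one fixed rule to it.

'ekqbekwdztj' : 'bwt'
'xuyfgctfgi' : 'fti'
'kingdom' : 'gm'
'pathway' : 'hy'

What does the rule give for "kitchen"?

Rule — keep one character in every 3, starting at position 1 (positions 1st, 4th, 7th, ...), then delete the first character.
For "kitchen", step one produces "kcn"; step two turns that into "cn".

cn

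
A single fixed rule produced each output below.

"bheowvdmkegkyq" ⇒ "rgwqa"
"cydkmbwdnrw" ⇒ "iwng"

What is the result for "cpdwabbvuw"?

Looking at the pairs, the operation is to shift every letter 10 places forward in the alphabet (wrapping around), then keep one character in every 3, starting at position 2 (positions 2nd, 5th, 8th, ...).
"cpdwabbvuw" → "mzngkllfeg" → "zkf".

zkf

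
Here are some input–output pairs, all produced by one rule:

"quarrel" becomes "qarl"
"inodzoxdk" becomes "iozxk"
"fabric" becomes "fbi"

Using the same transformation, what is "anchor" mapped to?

What's happening: keep every other character starting from the first (positions 1st, 3rd, 5th, ...).
Applying that to "anchor" gives "aco".

aco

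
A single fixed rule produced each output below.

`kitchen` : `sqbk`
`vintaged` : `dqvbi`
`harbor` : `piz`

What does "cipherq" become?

kqxp

The pattern: shift every letter 8 places forward in the alphabet (wrapping around), then delete the last 3 characters.
"cipherq" → "kqxpmzy" → "kqxp".
(Check on "harbor": → "pizjwz" → "piz" ✓)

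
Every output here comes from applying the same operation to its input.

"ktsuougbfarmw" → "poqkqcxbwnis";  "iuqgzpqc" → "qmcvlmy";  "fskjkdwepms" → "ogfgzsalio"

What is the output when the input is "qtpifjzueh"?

The pattern: shift every letter 4 places backward in the alphabet (wrapping around), then delete the first character.
Working it through for "qtpifjzueh": intermediate "mplebfvqad", final "plebfvqad".

plebfvqad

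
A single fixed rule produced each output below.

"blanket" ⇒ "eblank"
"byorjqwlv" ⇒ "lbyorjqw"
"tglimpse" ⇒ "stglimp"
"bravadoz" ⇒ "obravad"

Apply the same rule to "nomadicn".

cnomadi

The rule is to delete the last character, then move the last character to the front.
On "nomadicn" that produces "cnomadi".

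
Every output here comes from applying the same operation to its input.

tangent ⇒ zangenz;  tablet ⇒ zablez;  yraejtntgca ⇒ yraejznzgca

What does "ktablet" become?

kzablez

Looking at the pairs, the operation is to replace every "t" with "z".
Doing the same to "ktablet": "kzablez".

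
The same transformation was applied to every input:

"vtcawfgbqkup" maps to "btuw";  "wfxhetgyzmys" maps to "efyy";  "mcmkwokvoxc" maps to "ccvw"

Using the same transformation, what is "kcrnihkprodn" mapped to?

cdip

The pattern: keep one character in every 3, starting at position 2 (positions 2nd, 5th, 8th, ...), then sort the characters into alphabetical order.
Applying both steps to "kcrnihkprodn": "cipd", then "cdip".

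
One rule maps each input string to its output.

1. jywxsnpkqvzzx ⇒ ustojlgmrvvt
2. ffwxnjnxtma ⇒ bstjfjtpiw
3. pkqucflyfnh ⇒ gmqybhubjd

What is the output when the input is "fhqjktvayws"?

The rule is to shift every letter 4 places backward in the alphabet (wrapping around), then delete the first character.
"fhqjktvayws" → "bdmfgprwuso" → "dmfgprwuso".

dmfgprwuso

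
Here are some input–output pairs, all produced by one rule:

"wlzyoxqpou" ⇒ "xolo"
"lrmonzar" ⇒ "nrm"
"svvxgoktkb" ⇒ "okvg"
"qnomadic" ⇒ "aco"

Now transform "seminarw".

The pattern: swap the front and back halves of the string, then keep one character in every 3, starting at position 1 (positions 1st, 4th, 7th, ...).
On "seminarw" that produces "nwm".
(Check on "svvxgoktkb": → "oktkbsvvxg" → "okvg" ✓)

nwm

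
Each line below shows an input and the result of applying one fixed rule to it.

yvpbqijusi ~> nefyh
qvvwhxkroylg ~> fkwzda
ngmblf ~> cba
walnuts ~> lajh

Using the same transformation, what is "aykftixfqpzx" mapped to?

pzimfo

The pattern: shift every letter 11 places backward in the alphabet (wrapping around), then keep every other character starting from the first (positions 1st, 3rd, 5th, ...).
Applying both steps to "aykftixfqpzx": "pnzuixmufeom", then "pzimfo".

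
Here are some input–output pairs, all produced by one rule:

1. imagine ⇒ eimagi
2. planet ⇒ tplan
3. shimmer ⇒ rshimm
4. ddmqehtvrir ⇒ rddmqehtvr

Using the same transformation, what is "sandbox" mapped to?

The pattern: move the last 2 characters to the front (rotate right by 2), then delete the first character.
So "sandbox" becomes "xsandb".

xsandb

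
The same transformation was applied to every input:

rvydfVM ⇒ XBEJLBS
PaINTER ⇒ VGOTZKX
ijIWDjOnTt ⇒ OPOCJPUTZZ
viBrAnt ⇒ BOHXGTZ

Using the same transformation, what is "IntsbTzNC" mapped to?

The transformation: shift every letter 6 places forward in the alphabet (wrapping around), then convert every letter to uppercase.
Applying both steps to "IntsbTzNC": "OtzyhZfTI", then "OTZYHZFTI".

OTZYHZFTI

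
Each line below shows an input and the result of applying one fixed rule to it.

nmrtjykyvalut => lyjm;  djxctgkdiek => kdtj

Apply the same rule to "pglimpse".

The pattern: keep one character in every 3, starting at position 2 (positions 2nd, 5th, 8th, ...), then reverse the string.
On "pglimpse": the first step gives "gme", and the second then gives "emg".

emg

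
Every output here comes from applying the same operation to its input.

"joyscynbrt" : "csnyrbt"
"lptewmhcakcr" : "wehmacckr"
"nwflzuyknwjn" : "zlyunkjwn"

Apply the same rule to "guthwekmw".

whkewm

The pattern: delete the first 3 characters, then swap each adjacent pair of characters (1↔2, 3↔4, ...).
On "guthwekmw": the first step gives "hwekmw", and the second then gives "whkewm".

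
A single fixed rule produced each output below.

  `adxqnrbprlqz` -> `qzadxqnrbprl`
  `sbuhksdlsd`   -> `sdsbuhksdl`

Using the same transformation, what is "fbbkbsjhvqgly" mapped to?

In each case the input is transformed by: move the last 2 characters to the front (rotate right by 2).
So "fbbkbsjhvqgly" becomes "lyfbbkbsjhvqg".

lyfbbkbsjhvqg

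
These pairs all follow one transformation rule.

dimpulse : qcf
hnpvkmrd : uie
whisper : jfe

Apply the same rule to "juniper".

wve

The rule is to keep one character in every 3, starting at position 1 (positions 1st, 4th, 7th, ...), then shift every letter 13 places forward in the alphabet (wrapping around) — i.e. ROT13.
For "juniper", step one produces "jir"; step two turns that into "wve".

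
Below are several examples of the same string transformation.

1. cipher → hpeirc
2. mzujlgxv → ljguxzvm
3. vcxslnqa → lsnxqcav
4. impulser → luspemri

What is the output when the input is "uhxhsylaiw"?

The rule is to swap the front and back halves of the string, then take characters alternately from the front and the back (1st, last, 2nd, 2nd-last, ...).
For "uhxhsylaiw", step one produces "ylaiwuhxhs"; step two turns that into "yslhaxihwu".

yslhaxihwu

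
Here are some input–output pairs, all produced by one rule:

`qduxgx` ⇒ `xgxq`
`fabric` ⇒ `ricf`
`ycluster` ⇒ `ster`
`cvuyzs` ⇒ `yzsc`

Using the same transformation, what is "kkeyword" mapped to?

The pattern: swap the front and back halves of the string, then keep only the first 4 characters.
Applying both steps to "kkeyword": "wordkkey", then "word".
(Check on "fabric": → "ricfab" → "ricf" ✓)

word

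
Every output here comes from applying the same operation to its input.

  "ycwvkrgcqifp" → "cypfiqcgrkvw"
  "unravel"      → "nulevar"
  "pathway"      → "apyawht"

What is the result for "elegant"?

letnage

The rule is to reverse the string, then move the last 2 characters to the front (rotate right by 2).
"elegant" → "letnage".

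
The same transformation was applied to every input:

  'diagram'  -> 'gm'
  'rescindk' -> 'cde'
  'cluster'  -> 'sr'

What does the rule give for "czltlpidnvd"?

tivz

In each case the input is transformed by: move the first 2 characters to the end (rotate left by 2), then keep one character in every 3, starting at position 2 (positions 2nd, 5th, 8th, ...).
Applying both steps to "czltlpidnvd": "ltlpidnvdcz", then "tivz".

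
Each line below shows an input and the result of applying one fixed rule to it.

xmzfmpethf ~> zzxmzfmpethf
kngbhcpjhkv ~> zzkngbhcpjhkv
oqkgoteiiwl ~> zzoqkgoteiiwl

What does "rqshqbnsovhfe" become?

The rule is to prepend "zz".
On "rqshqbnsovhfe" that produces "zzrqshqbnsovhfe".

zzrqshqbnsovhfe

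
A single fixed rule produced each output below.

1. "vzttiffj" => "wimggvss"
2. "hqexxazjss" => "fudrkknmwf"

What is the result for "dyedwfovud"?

qqlrqjsbih

What's happening: shift every letter 13 places forward in the alphabet (wrapping around) — i.e. ROT13, then move the last character to the front.
Starting from "dyedwfovud": after the first operation, "qlrqjsbihq"; after the second, "qqlrqjsbih".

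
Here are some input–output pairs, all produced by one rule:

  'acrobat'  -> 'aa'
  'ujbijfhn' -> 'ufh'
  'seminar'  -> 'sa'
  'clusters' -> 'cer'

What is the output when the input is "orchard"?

In each case the input is transformed by: swap each adjacent pair of characters (1↔2, 3↔4, ...), then keep one character in every 3, starting at position 2 (positions 2nd, 5th, 8th, ...).
Applying both steps to "orchard": "rohcrad", then "or".
(Check on "acrobat": → "caorabt" → "aa" ✓)

or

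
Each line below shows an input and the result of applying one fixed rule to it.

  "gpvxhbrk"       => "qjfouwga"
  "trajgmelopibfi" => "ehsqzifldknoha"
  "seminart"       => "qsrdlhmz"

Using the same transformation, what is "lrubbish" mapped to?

In each case the input is transformed by: shift every letter 1 place backward in the alphabet (wrapping around), then move the last 2 characters to the front (rotate right by 2).
"lrubbish" → "kqtaahrg" → "rgkqtaah".

rgkqtaah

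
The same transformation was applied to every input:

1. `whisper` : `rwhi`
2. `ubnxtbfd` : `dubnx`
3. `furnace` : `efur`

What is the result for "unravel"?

lunr

Looking at the pairs, the operation is to move the last character to the front, then delete the last 3 characters.
Working it through for "unravel": intermediate "lunrave", final "lunr".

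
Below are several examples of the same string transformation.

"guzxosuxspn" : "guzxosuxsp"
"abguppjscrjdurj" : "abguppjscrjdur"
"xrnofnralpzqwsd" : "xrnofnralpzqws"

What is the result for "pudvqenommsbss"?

pudvqenommsbs

Each output is the input with this applied: delete the last character.
"pudvqenommsbss" → "pudvqenommsbs".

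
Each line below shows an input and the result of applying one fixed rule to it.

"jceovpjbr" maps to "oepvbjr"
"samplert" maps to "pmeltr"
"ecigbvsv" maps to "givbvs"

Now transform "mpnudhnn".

The transformation: swap each adjacent pair of characters (1↔2, 3↔4, ...), then delete the first 2 characters.
"mpnudhnn" → "unhdnn".

unhdnn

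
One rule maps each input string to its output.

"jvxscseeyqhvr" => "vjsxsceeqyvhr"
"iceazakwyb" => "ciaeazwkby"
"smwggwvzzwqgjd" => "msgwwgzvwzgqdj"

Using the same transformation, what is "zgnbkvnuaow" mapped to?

The transformation: swap each adjacent pair of characters (1↔2, 3↔4, ...).
Doing the same to "zgnbkvnuaow": "gzbnvkunoaw".

gzbnvkunoaw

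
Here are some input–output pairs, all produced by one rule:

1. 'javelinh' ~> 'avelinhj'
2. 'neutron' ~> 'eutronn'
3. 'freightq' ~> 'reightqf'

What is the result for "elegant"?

legante

Each output is the input with this applied: move the first character to the end.
On "elegant" that produces "legante".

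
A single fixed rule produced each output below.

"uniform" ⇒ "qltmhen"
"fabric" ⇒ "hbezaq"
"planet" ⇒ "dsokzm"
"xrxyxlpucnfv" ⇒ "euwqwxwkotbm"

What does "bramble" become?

Looking at the pairs, the operation is to shift every letter 1 place backward in the alphabet (wrapping around), then move the last 2 characters to the front (rotate right by 2).
Applying both steps to "bramble": "aqzlakd", then "kdaqzla".

kdaqzla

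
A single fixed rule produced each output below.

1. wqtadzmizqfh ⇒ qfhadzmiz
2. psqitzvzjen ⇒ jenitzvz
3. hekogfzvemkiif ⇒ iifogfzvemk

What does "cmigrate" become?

Rule — delete the first 3 characters, then move the last 3 characters to the front (rotate right by 3).
On "cmigrate": the first step gives "grate", and the second then gives "ategr".
(Check on "hekogfzvemkiif": → "ogfzvemkiif" → "iifogfzvemk" ✓)

ategr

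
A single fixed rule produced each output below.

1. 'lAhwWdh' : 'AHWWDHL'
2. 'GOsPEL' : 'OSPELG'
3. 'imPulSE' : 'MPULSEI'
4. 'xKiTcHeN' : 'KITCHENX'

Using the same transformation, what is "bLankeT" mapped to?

LANKETB

In each case the input is transformed by: move the first character to the end, then convert every letter to uppercase.
Applying both steps to "bLankeT": "LankeTb", then "LANKETB".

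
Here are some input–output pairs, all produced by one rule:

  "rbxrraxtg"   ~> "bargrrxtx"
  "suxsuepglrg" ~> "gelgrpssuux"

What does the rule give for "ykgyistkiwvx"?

igkiskvtxwyy

The transformation: sort the characters into alphabetical order, then swap each adjacent pair of characters (1↔2, 3↔4, ...).
Working it through for "ykgyistkiwvx": intermediate "giikkstvwxyy", final "igkiskvtxwyy".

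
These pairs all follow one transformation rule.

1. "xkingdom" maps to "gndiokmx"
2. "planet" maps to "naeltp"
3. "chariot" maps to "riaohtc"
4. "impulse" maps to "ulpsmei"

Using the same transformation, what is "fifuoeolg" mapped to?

oeuofligf

The transformation: take characters alternately from the front and the back (1st, last, 2nd, 2nd-last, ...), then reverse the string.
For "fifuoeolg" the result is "oeuofligf".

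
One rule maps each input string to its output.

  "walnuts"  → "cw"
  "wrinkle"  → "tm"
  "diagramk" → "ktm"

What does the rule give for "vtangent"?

What's happening: keep one character in every 3, starting at position 2 (positions 2nd, 5th, 8th, ...), then shift every letter 2 places forward in the alphabet (wrapping around).
"vtangent" → "tgt" → "viv".

viv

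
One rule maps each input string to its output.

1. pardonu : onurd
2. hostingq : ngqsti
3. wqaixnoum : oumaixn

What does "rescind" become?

The rule is to delete the first 2 characters, then move the last 3 characters to the front (rotate right by 3).
On "rescind": the first step gives "scind", and the second then gives "indsc".

indsc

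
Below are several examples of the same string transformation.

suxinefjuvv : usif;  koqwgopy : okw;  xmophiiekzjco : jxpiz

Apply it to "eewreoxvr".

xer

Rule — move the last 3 characters to the front (rotate right by 3), then keep one character in every 3, starting at position 1 (positions 1st, 4th, 7th, ...).
For "eewreoxvr", step one produces "xvreewreo"; step two turns that into "xer".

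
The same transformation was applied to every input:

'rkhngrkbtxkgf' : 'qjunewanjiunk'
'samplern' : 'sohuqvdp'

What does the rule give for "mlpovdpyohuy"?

What's happening: move the first 3 characters to the end (rotate left by 3), then shift every letter 3 places forward in the alphabet (wrapping around).
For "mlpovdpyohuy", step one produces "ovdpyohuymlp"; step two turns that into "rygsbrkxbpos".

rygsbrkxbpos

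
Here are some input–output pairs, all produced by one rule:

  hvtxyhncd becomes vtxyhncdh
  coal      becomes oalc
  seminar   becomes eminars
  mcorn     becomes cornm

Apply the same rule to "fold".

oldf

The pattern: move the first character to the end.
Applying that to "fold" gives "oldf".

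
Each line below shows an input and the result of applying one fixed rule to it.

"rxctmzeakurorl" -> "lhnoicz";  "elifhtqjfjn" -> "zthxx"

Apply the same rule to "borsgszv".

The rule is to keep every other character starting from the second (positions 2nd, 4th, 6th, ...), then shift every letter 12 places backward in the alphabet (wrapping around).
Applying both steps to "borsgszv": "ossv", then "cggj".

cggj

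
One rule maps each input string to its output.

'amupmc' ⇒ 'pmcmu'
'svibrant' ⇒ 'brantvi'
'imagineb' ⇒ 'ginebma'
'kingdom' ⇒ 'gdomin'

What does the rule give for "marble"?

Looking at the pairs, the operation is to delete the first character, then move the first 2 characters to the end (rotate left by 2).
"marble" → "arble" → "blear".

blear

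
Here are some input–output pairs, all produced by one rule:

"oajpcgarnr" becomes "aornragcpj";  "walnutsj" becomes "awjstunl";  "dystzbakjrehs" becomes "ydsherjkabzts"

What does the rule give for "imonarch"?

In each case the input is transformed by: reverse the string, then move the last 2 characters to the front (rotate right by 2).
"imonarch" → "hcranomi" → "mihcrano".

mihcrano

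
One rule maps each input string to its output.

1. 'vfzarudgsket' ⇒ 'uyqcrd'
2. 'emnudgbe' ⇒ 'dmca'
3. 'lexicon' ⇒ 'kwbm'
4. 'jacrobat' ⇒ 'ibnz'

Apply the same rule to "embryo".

The transformation: keep every other character starting from the first (positions 1st, 3rd, 5th, ...), then shift every letter 1 place backward in the alphabet (wrapping around).
Applying both steps to "embryo": "eby", then "dax".

dax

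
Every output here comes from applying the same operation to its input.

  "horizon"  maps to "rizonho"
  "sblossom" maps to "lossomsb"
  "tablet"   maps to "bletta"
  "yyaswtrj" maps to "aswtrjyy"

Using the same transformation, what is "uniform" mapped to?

iformun

The transformation: move the first 2 characters to the end (rotate left by 2).
Doing the same to "uniform": "iformun".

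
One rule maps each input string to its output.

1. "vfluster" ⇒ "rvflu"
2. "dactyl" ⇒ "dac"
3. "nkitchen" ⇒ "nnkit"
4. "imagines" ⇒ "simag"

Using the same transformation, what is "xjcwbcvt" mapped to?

The transformation: swap the front and back halves of the string, then delete the first 3 characters.
For "xjcwbcvt", step one produces "bcvtxjcw"; step two turns that into "txjcw".
(Check on "nkitchen": → "chennkit" → "nnkit" ✓)

txjcw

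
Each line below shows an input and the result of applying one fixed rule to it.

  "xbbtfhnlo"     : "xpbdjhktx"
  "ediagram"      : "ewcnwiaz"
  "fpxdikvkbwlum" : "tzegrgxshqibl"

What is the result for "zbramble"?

The pattern: shift every letter 4 places backward in the alphabet (wrapping around), then move the first 2 characters to the end (rotate left by 2).
Applying both steps to "zbramble": "vxnwixha", then "nwixhavx".
(Check on "ediagram": → "azewcnwi" → "ewcnwiaz" ✓)

nwixhavx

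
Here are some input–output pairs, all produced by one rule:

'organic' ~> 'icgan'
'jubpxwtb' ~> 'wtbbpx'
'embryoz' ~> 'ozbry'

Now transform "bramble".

What's happening: delete the first 2 characters, then move the first 3 characters to the end (rotate left by 3).
So "bramble" becomes "leamb".

leamb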